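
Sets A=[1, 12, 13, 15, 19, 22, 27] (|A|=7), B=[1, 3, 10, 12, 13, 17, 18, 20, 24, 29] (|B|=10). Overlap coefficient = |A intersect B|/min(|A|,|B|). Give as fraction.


A intersect B = [1, 12, 13]
|A intersect B| = 3
min(|A|, |B|) = min(7, 10) = 7
Overlap = 3 / 7 = 3/7

3/7


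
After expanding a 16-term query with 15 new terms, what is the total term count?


Original terms: 16
Expansion terms: 15
Total = 16 + 15 = 31

31


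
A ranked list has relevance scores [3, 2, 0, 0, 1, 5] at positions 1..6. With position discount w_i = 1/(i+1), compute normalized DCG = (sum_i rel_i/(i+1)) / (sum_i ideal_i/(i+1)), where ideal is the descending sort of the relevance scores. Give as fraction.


Position discount weights w_i = 1/(i+1) for i=1..6:
Weights = [1/2, 1/3, 1/4, 1/5, 1/6, 1/7]
Actual relevance: [3, 2, 0, 0, 1, 5]
DCG = 3/2 + 2/3 + 0/4 + 0/5 + 1/6 + 5/7 = 64/21
Ideal relevance (sorted desc): [5, 3, 2, 1, 0, 0]
Ideal DCG = 5/2 + 3/3 + 2/4 + 1/5 + 0/6 + 0/7 = 21/5
nDCG = DCG / ideal_DCG = 64/21 / 21/5 = 320/441

320/441


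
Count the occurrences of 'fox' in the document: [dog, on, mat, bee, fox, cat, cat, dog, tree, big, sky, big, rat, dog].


Document has 14 words
Scanning for 'fox':
Found at positions: [4]
Count = 1

1


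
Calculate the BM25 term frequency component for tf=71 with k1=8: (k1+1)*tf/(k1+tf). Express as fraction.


BM25 TF component = (k1+1)*tf / (k1+tf)
k1 = 8, tf = 71
Numerator = (8+1)*71 = 639
Denominator = 8 + 71 = 79
= 639/79 = 639/79

639/79


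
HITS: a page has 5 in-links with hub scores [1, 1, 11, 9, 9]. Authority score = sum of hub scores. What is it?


Authority = sum of hub scores of in-linkers
In-link 1: hub score = 1
In-link 2: hub score = 1
In-link 3: hub score = 11
In-link 4: hub score = 9
In-link 5: hub score = 9
Authority = 1 + 1 + 11 + 9 + 9 = 31

31


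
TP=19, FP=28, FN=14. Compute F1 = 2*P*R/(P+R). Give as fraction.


F1 = 2 * P * R / (P + R)
P = TP/(TP+FP) = 19/47 = 19/47
R = TP/(TP+FN) = 19/33 = 19/33
2 * P * R = 2 * 19/47 * 19/33 = 722/1551
P + R = 19/47 + 19/33 = 1520/1551
F1 = 722/1551 / 1520/1551 = 19/40

19/40


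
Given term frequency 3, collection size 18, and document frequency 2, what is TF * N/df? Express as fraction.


TF * (N/df)
= 3 * (18/2)
= 3 * 9
= 27

27


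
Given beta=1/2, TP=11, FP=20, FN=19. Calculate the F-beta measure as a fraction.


P = TP/(TP+FP) = 11/31 = 11/31
R = TP/(TP+FN) = 11/30 = 11/30
beta^2 = 1/2^2 = 1/4
(1 + beta^2) = 5/4
Numerator = (1+beta^2)*P*R = 121/744
Denominator = beta^2*P + R = 11/124 + 11/30 = 847/1860
F_beta = 5/14

5/14


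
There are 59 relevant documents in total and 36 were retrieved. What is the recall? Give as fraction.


Recall = retrieved_relevant / total_relevant
= 36 / 59
= 36 / (36 + 23)
= 36/59

36/59


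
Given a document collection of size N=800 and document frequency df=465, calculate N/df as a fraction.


IDF ratio = N / df
= 800 / 465
= 160/93

160/93


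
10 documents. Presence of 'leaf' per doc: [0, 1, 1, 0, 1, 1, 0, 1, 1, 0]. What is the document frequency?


Checking each document for 'leaf':
Doc 1: absent
Doc 2: present
Doc 3: present
Doc 4: absent
Doc 5: present
Doc 6: present
Doc 7: absent
Doc 8: present
Doc 9: present
Doc 10: absent
df = sum of presences = 0 + 1 + 1 + 0 + 1 + 1 + 0 + 1 + 1 + 0 = 6

6


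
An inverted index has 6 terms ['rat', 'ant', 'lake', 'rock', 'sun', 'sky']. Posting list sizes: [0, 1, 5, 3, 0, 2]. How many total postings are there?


Summing posting list sizes:
'rat': 0 postings
'ant': 1 postings
'lake': 5 postings
'rock': 3 postings
'sun': 0 postings
'sky': 2 postings
Total = 0 + 1 + 5 + 3 + 0 + 2 = 11

11


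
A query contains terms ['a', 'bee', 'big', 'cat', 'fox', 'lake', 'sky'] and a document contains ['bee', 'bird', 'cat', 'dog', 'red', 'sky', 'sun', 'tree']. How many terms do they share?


Query terms: ['a', 'bee', 'big', 'cat', 'fox', 'lake', 'sky']
Document terms: ['bee', 'bird', 'cat', 'dog', 'red', 'sky', 'sun', 'tree']
Common terms: ['bee', 'cat', 'sky']
Overlap count = 3

3


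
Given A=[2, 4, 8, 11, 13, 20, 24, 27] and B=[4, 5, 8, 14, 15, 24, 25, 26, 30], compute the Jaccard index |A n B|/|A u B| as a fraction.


A intersect B = [4, 8, 24]
|A intersect B| = 3
A union B = [2, 4, 5, 8, 11, 13, 14, 15, 20, 24, 25, 26, 27, 30]
|A union B| = 14
Jaccard = 3/14 = 3/14

3/14


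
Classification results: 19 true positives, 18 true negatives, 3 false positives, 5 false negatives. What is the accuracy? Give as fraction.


Accuracy = (TP + TN) / (TP + TN + FP + FN)
TP + TN = 19 + 18 = 37
Total = 19 + 18 + 3 + 5 = 45
Accuracy = 37 / 45 = 37/45

37/45


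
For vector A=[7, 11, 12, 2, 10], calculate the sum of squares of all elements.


|A|^2 = sum of squared components
A[0]^2 = 7^2 = 49
A[1]^2 = 11^2 = 121
A[2]^2 = 12^2 = 144
A[3]^2 = 2^2 = 4
A[4]^2 = 10^2 = 100
Sum = 49 + 121 + 144 + 4 + 100 = 418

418


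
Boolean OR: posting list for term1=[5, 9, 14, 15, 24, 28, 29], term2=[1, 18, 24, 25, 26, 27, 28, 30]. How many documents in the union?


Boolean OR: find union of posting lists
term1 docs: [5, 9, 14, 15, 24, 28, 29]
term2 docs: [1, 18, 24, 25, 26, 27, 28, 30]
Union: [1, 5, 9, 14, 15, 18, 24, 25, 26, 27, 28, 29, 30]
|union| = 13

13


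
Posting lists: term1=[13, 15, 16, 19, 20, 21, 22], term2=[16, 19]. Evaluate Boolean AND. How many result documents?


Boolean AND: find intersection of posting lists
term1 docs: [13, 15, 16, 19, 20, 21, 22]
term2 docs: [16, 19]
Intersection: [16, 19]
|intersection| = 2

2


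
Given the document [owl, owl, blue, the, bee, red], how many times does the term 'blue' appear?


Document has 6 words
Scanning for 'blue':
Found at positions: [2]
Count = 1

1


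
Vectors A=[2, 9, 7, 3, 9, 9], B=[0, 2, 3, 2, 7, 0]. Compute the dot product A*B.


Dot product = sum of element-wise products
A[0]*B[0] = 2*0 = 0
A[1]*B[1] = 9*2 = 18
A[2]*B[2] = 7*3 = 21
A[3]*B[3] = 3*2 = 6
A[4]*B[4] = 9*7 = 63
A[5]*B[5] = 9*0 = 0
Sum = 0 + 18 + 21 + 6 + 63 + 0 = 108

108


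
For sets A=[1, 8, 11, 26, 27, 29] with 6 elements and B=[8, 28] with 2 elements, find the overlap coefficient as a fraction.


A intersect B = [8]
|A intersect B| = 1
min(|A|, |B|) = min(6, 2) = 2
Overlap = 1 / 2 = 1/2

1/2


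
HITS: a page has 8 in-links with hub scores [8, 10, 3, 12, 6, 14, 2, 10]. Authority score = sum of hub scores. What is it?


Authority = sum of hub scores of in-linkers
In-link 1: hub score = 8
In-link 2: hub score = 10
In-link 3: hub score = 3
In-link 4: hub score = 12
In-link 5: hub score = 6
In-link 6: hub score = 14
In-link 7: hub score = 2
In-link 8: hub score = 10
Authority = 8 + 10 + 3 + 12 + 6 + 14 + 2 + 10 = 65

65


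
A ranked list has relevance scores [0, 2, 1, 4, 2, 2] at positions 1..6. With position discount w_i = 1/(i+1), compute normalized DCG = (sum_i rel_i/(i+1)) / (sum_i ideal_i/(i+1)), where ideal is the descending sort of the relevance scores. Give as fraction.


Position discount weights w_i = 1/(i+1) for i=1..6:
Weights = [1/2, 1/3, 1/4, 1/5, 1/6, 1/7]
Actual relevance: [0, 2, 1, 4, 2, 2]
DCG = 0/2 + 2/3 + 1/4 + 4/5 + 2/6 + 2/7 = 327/140
Ideal relevance (sorted desc): [4, 2, 2, 2, 1, 0]
Ideal DCG = 4/2 + 2/3 + 2/4 + 2/5 + 1/6 + 0/7 = 56/15
nDCG = DCG / ideal_DCG = 327/140 / 56/15 = 981/1568

981/1568


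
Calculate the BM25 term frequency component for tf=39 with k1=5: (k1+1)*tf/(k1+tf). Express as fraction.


BM25 TF component = (k1+1)*tf / (k1+tf)
k1 = 5, tf = 39
Numerator = (5+1)*39 = 234
Denominator = 5 + 39 = 44
= 234/44 = 117/22

117/22


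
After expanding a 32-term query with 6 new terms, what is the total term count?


Original terms: 32
Expansion terms: 6
Total = 32 + 6 = 38

38


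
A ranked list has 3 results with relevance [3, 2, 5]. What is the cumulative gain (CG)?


Cumulative Gain = sum of relevance scores
Position 1: rel=3, running sum=3
Position 2: rel=2, running sum=5
Position 3: rel=5, running sum=10
CG = 10

10


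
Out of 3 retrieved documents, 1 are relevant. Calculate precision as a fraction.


Precision = relevant_retrieved / total_retrieved
= 1 / 3
= 1 / (1 + 2)
= 1/3

1/3


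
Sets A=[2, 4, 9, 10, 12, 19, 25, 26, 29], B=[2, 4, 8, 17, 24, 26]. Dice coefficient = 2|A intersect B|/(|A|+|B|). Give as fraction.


A intersect B = [2, 4, 26]
|A intersect B| = 3
|A| = 9, |B| = 6
Dice = 2*3 / (9+6)
= 6 / 15 = 2/5

2/5


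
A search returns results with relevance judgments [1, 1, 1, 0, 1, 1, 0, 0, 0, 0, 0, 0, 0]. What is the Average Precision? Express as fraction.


Computing P@k for each relevant position:
Position 1: relevant, P@1 = 1/1 = 1
Position 2: relevant, P@2 = 2/2 = 1
Position 3: relevant, P@3 = 3/3 = 1
Position 4: not relevant
Position 5: relevant, P@5 = 4/5 = 4/5
Position 6: relevant, P@6 = 5/6 = 5/6
Position 7: not relevant
Position 8: not relevant
Position 9: not relevant
Position 10: not relevant
Position 11: not relevant
Position 12: not relevant
Position 13: not relevant
Sum of P@k = 1 + 1 + 1 + 4/5 + 5/6 = 139/30
AP = 139/30 / 5 = 139/150

139/150


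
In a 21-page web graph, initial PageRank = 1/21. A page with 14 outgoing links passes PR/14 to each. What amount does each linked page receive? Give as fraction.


Initial PR = 1/21 = 1/21
Outlinks = 14
Contribution per link = PR / outlinks
= 1/21 / 14
= 1/294

1/294


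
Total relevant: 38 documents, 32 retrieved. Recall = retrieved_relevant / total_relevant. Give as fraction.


Recall = retrieved_relevant / total_relevant
= 32 / 38
= 32 / (32 + 6)
= 16/19

16/19


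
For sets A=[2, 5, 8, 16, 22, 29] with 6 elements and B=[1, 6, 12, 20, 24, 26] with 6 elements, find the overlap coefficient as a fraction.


A intersect B = []
|A intersect B| = 0
min(|A|, |B|) = min(6, 6) = 6
Overlap = 0 / 6 = 0

0


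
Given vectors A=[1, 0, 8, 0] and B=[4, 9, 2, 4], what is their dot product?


Dot product = sum of element-wise products
A[0]*B[0] = 1*4 = 4
A[1]*B[1] = 0*9 = 0
A[2]*B[2] = 8*2 = 16
A[3]*B[3] = 0*4 = 0
Sum = 4 + 0 + 16 + 0 = 20

20


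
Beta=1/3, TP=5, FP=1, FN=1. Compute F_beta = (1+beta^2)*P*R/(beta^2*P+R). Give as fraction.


P = TP/(TP+FP) = 5/6 = 5/6
R = TP/(TP+FN) = 5/6 = 5/6
beta^2 = 1/3^2 = 1/9
(1 + beta^2) = 10/9
Numerator = (1+beta^2)*P*R = 125/162
Denominator = beta^2*P + R = 5/54 + 5/6 = 25/27
F_beta = 5/6

5/6


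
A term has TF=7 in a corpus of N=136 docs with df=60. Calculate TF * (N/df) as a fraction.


TF * (N/df)
= 7 * (136/60)
= 7 * 34/15
= 238/15

238/15


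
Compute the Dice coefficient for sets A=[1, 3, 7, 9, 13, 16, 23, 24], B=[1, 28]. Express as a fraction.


A intersect B = [1]
|A intersect B| = 1
|A| = 8, |B| = 2
Dice = 2*1 / (8+2)
= 2 / 10 = 1/5

1/5


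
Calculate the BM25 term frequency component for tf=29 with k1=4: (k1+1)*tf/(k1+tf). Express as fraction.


BM25 TF component = (k1+1)*tf / (k1+tf)
k1 = 4, tf = 29
Numerator = (4+1)*29 = 145
Denominator = 4 + 29 = 33
= 145/33 = 145/33

145/33


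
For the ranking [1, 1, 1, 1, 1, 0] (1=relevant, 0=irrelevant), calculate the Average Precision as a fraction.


Computing P@k for each relevant position:
Position 1: relevant, P@1 = 1/1 = 1
Position 2: relevant, P@2 = 2/2 = 1
Position 3: relevant, P@3 = 3/3 = 1
Position 4: relevant, P@4 = 4/4 = 1
Position 5: relevant, P@5 = 5/5 = 1
Position 6: not relevant
Sum of P@k = 1 + 1 + 1 + 1 + 1 = 5
AP = 5 / 5 = 1

1


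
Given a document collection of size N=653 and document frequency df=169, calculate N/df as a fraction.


IDF ratio = N / df
= 653 / 169
= 653/169

653/169


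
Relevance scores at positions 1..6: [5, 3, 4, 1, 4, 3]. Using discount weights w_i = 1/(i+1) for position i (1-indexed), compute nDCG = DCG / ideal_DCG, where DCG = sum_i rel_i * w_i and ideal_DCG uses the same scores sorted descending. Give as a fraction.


Position discount weights w_i = 1/(i+1) for i=1..6:
Weights = [1/2, 1/3, 1/4, 1/5, 1/6, 1/7]
Actual relevance: [5, 3, 4, 1, 4, 3]
DCG = 5/2 + 3/3 + 4/4 + 1/5 + 4/6 + 3/7 = 1217/210
Ideal relevance (sorted desc): [5, 4, 4, 3, 3, 1]
Ideal DCG = 5/2 + 4/3 + 4/4 + 3/5 + 3/6 + 1/7 = 638/105
nDCG = DCG / ideal_DCG = 1217/210 / 638/105 = 1217/1276

1217/1276


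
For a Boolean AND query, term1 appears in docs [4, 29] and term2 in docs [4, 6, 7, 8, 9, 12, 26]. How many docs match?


Boolean AND: find intersection of posting lists
term1 docs: [4, 29]
term2 docs: [4, 6, 7, 8, 9, 12, 26]
Intersection: [4]
|intersection| = 1

1


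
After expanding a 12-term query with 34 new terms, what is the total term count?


Original terms: 12
Expansion terms: 34
Total = 12 + 34 = 46

46


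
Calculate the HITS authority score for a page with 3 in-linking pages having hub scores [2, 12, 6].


Authority = sum of hub scores of in-linkers
In-link 1: hub score = 2
In-link 2: hub score = 12
In-link 3: hub score = 6
Authority = 2 + 12 + 6 = 20

20


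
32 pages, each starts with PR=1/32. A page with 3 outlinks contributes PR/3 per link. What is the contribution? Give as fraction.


Initial PR = 1/32 = 1/32
Outlinks = 3
Contribution per link = PR / outlinks
= 1/32 / 3
= 1/96

1/96


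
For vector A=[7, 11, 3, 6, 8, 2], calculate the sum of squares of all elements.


|A|^2 = sum of squared components
A[0]^2 = 7^2 = 49
A[1]^2 = 11^2 = 121
A[2]^2 = 3^2 = 9
A[3]^2 = 6^2 = 36
A[4]^2 = 8^2 = 64
A[5]^2 = 2^2 = 4
Sum = 49 + 121 + 9 + 36 + 64 + 4 = 283

283


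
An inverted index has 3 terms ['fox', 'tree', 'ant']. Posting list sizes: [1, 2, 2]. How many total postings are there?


Summing posting list sizes:
'fox': 1 postings
'tree': 2 postings
'ant': 2 postings
Total = 1 + 2 + 2 = 5

5


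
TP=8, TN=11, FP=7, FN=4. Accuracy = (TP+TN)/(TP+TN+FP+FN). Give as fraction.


Accuracy = (TP + TN) / (TP + TN + FP + FN)
TP + TN = 8 + 11 = 19
Total = 8 + 11 + 7 + 4 = 30
Accuracy = 19 / 30 = 19/30

19/30


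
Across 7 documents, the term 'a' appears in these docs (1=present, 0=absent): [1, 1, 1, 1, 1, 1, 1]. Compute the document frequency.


Checking each document for 'a':
Doc 1: present
Doc 2: present
Doc 3: present
Doc 4: present
Doc 5: present
Doc 6: present
Doc 7: present
df = sum of presences = 1 + 1 + 1 + 1 + 1 + 1 + 1 = 7

7


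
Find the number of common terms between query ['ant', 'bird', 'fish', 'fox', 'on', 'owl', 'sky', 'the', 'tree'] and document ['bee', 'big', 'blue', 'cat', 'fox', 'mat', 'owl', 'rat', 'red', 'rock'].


Query terms: ['ant', 'bird', 'fish', 'fox', 'on', 'owl', 'sky', 'the', 'tree']
Document terms: ['bee', 'big', 'blue', 'cat', 'fox', 'mat', 'owl', 'rat', 'red', 'rock']
Common terms: ['fox', 'owl']
Overlap count = 2

2


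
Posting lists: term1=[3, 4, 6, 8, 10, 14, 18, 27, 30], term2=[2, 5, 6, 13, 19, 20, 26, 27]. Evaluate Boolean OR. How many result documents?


Boolean OR: find union of posting lists
term1 docs: [3, 4, 6, 8, 10, 14, 18, 27, 30]
term2 docs: [2, 5, 6, 13, 19, 20, 26, 27]
Union: [2, 3, 4, 5, 6, 8, 10, 13, 14, 18, 19, 20, 26, 27, 30]
|union| = 15

15


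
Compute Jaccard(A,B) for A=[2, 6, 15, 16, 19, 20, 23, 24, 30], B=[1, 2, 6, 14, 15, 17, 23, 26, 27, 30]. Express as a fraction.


A intersect B = [2, 6, 15, 23, 30]
|A intersect B| = 5
A union B = [1, 2, 6, 14, 15, 16, 17, 19, 20, 23, 24, 26, 27, 30]
|A union B| = 14
Jaccard = 5/14 = 5/14

5/14


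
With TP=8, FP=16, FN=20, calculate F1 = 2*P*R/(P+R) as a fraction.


F1 = 2 * P * R / (P + R)
P = TP/(TP+FP) = 8/24 = 1/3
R = TP/(TP+FN) = 8/28 = 2/7
2 * P * R = 2 * 1/3 * 2/7 = 4/21
P + R = 1/3 + 2/7 = 13/21
F1 = 4/21 / 13/21 = 4/13

4/13


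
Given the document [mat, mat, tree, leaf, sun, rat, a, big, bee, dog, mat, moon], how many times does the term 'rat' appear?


Document has 12 words
Scanning for 'rat':
Found at positions: [5]
Count = 1

1


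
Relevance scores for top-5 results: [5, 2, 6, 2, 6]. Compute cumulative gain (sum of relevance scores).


Cumulative Gain = sum of relevance scores
Position 1: rel=5, running sum=5
Position 2: rel=2, running sum=7
Position 3: rel=6, running sum=13
Position 4: rel=2, running sum=15
Position 5: rel=6, running sum=21
CG = 21

21


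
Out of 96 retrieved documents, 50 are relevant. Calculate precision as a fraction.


Precision = relevant_retrieved / total_retrieved
= 50 / 96
= 50 / (50 + 46)
= 25/48

25/48


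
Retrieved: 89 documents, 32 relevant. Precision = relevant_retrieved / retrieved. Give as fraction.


Precision = relevant_retrieved / total_retrieved
= 32 / 89
= 32 / (32 + 57)
= 32/89

32/89


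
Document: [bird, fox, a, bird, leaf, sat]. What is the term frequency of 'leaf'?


Document has 6 words
Scanning for 'leaf':
Found at positions: [4]
Count = 1

1


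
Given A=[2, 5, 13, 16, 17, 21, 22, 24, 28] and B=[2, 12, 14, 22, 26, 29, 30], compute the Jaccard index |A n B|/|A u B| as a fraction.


A intersect B = [2, 22]
|A intersect B| = 2
A union B = [2, 5, 12, 13, 14, 16, 17, 21, 22, 24, 26, 28, 29, 30]
|A union B| = 14
Jaccard = 2/14 = 1/7

1/7


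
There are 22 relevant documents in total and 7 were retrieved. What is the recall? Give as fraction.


Recall = retrieved_relevant / total_relevant
= 7 / 22
= 7 / (7 + 15)
= 7/22

7/22


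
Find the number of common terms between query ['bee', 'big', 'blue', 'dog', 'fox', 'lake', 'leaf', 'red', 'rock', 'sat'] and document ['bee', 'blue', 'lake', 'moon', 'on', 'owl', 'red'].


Query terms: ['bee', 'big', 'blue', 'dog', 'fox', 'lake', 'leaf', 'red', 'rock', 'sat']
Document terms: ['bee', 'blue', 'lake', 'moon', 'on', 'owl', 'red']
Common terms: ['bee', 'blue', 'lake', 'red']
Overlap count = 4

4


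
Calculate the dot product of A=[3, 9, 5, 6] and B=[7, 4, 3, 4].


Dot product = sum of element-wise products
A[0]*B[0] = 3*7 = 21
A[1]*B[1] = 9*4 = 36
A[2]*B[2] = 5*3 = 15
A[3]*B[3] = 6*4 = 24
Sum = 21 + 36 + 15 + 24 = 96

96


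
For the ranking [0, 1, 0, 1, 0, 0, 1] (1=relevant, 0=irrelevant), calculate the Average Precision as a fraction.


Computing P@k for each relevant position:
Position 1: not relevant
Position 2: relevant, P@2 = 1/2 = 1/2
Position 3: not relevant
Position 4: relevant, P@4 = 2/4 = 1/2
Position 5: not relevant
Position 6: not relevant
Position 7: relevant, P@7 = 3/7 = 3/7
Sum of P@k = 1/2 + 1/2 + 3/7 = 10/7
AP = 10/7 / 3 = 10/21

10/21


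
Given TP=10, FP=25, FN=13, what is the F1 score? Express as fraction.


F1 = 2 * P * R / (P + R)
P = TP/(TP+FP) = 10/35 = 2/7
R = TP/(TP+FN) = 10/23 = 10/23
2 * P * R = 2 * 2/7 * 10/23 = 40/161
P + R = 2/7 + 10/23 = 116/161
F1 = 40/161 / 116/161 = 10/29

10/29


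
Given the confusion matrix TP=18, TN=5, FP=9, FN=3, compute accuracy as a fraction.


Accuracy = (TP + TN) / (TP + TN + FP + FN)
TP + TN = 18 + 5 = 23
Total = 18 + 5 + 9 + 3 = 35
Accuracy = 23 / 35 = 23/35

23/35


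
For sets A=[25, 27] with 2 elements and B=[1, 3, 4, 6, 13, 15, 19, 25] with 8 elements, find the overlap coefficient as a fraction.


A intersect B = [25]
|A intersect B| = 1
min(|A|, |B|) = min(2, 8) = 2
Overlap = 1 / 2 = 1/2

1/2


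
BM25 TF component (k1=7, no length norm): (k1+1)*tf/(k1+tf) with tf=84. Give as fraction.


BM25 TF component = (k1+1)*tf / (k1+tf)
k1 = 7, tf = 84
Numerator = (7+1)*84 = 672
Denominator = 7 + 84 = 91
= 672/91 = 96/13

96/13


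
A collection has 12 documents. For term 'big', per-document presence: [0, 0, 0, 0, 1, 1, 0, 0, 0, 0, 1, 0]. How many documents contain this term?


Checking each document for 'big':
Doc 1: absent
Doc 2: absent
Doc 3: absent
Doc 4: absent
Doc 5: present
Doc 6: present
Doc 7: absent
Doc 8: absent
Doc 9: absent
Doc 10: absent
Doc 11: present
Doc 12: absent
df = sum of presences = 0 + 0 + 0 + 0 + 1 + 1 + 0 + 0 + 0 + 0 + 1 + 0 = 3

3


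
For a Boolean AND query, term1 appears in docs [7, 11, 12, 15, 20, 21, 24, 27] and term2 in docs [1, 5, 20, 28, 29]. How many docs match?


Boolean AND: find intersection of posting lists
term1 docs: [7, 11, 12, 15, 20, 21, 24, 27]
term2 docs: [1, 5, 20, 28, 29]
Intersection: [20]
|intersection| = 1

1


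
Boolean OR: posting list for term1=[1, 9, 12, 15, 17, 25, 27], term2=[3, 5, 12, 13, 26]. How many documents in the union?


Boolean OR: find union of posting lists
term1 docs: [1, 9, 12, 15, 17, 25, 27]
term2 docs: [3, 5, 12, 13, 26]
Union: [1, 3, 5, 9, 12, 13, 15, 17, 25, 26, 27]
|union| = 11

11


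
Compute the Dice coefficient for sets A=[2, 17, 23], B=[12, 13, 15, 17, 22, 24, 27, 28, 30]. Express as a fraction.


A intersect B = [17]
|A intersect B| = 1
|A| = 3, |B| = 9
Dice = 2*1 / (3+9)
= 2 / 12 = 1/6

1/6


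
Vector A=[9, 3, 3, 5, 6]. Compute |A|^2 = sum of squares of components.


|A|^2 = sum of squared components
A[0]^2 = 9^2 = 81
A[1]^2 = 3^2 = 9
A[2]^2 = 3^2 = 9
A[3]^2 = 5^2 = 25
A[4]^2 = 6^2 = 36
Sum = 81 + 9 + 9 + 25 + 36 = 160

160


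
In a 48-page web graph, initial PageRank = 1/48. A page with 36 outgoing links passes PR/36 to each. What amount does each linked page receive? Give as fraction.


Initial PR = 1/48 = 1/48
Outlinks = 36
Contribution per link = PR / outlinks
= 1/48 / 36
= 1/1728

1/1728


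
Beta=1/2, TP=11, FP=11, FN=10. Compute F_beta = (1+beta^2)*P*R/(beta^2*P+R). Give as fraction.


P = TP/(TP+FP) = 11/22 = 1/2
R = TP/(TP+FN) = 11/21 = 11/21
beta^2 = 1/2^2 = 1/4
(1 + beta^2) = 5/4
Numerator = (1+beta^2)*P*R = 55/168
Denominator = beta^2*P + R = 1/8 + 11/21 = 109/168
F_beta = 55/109

55/109


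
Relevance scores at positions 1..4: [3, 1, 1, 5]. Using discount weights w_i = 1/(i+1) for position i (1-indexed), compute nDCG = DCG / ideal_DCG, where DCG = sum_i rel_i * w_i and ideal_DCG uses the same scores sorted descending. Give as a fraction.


Position discount weights w_i = 1/(i+1) for i=1..4:
Weights = [1/2, 1/3, 1/4, 1/5]
Actual relevance: [3, 1, 1, 5]
DCG = 3/2 + 1/3 + 1/4 + 5/5 = 37/12
Ideal relevance (sorted desc): [5, 3, 1, 1]
Ideal DCG = 5/2 + 3/3 + 1/4 + 1/5 = 79/20
nDCG = DCG / ideal_DCG = 37/12 / 79/20 = 185/237

185/237


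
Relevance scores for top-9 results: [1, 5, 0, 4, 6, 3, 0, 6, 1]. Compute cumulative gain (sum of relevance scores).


Cumulative Gain = sum of relevance scores
Position 1: rel=1, running sum=1
Position 2: rel=5, running sum=6
Position 3: rel=0, running sum=6
Position 4: rel=4, running sum=10
Position 5: rel=6, running sum=16
Position 6: rel=3, running sum=19
Position 7: rel=0, running sum=19
Position 8: rel=6, running sum=25
Position 9: rel=1, running sum=26
CG = 26

26


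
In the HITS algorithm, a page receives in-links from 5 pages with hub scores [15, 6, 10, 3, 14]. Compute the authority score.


Authority = sum of hub scores of in-linkers
In-link 1: hub score = 15
In-link 2: hub score = 6
In-link 3: hub score = 10
In-link 4: hub score = 3
In-link 5: hub score = 14
Authority = 15 + 6 + 10 + 3 + 14 = 48

48


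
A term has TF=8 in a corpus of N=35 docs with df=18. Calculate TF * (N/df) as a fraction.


TF * (N/df)
= 8 * (35/18)
= 8 * 35/18
= 140/9

140/9


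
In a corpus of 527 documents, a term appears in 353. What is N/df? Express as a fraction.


IDF ratio = N / df
= 527 / 353
= 527/353

527/353


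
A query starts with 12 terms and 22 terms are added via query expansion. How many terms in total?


Original terms: 12
Expansion terms: 22
Total = 12 + 22 = 34

34


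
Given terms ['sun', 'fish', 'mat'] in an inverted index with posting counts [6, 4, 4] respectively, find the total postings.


Summing posting list sizes:
'sun': 6 postings
'fish': 4 postings
'mat': 4 postings
Total = 6 + 4 + 4 = 14

14


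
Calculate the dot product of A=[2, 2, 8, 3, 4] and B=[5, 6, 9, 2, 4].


Dot product = sum of element-wise products
A[0]*B[0] = 2*5 = 10
A[1]*B[1] = 2*6 = 12
A[2]*B[2] = 8*9 = 72
A[3]*B[3] = 3*2 = 6
A[4]*B[4] = 4*4 = 16
Sum = 10 + 12 + 72 + 6 + 16 = 116

116


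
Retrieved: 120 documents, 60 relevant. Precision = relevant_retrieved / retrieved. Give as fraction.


Precision = relevant_retrieved / total_retrieved
= 60 / 120
= 60 / (60 + 60)
= 1/2

1/2


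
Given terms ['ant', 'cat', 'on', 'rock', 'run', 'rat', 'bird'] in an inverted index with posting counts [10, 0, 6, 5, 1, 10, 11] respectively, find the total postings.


Summing posting list sizes:
'ant': 10 postings
'cat': 0 postings
'on': 6 postings
'rock': 5 postings
'run': 1 postings
'rat': 10 postings
'bird': 11 postings
Total = 10 + 0 + 6 + 5 + 1 + 10 + 11 = 43

43


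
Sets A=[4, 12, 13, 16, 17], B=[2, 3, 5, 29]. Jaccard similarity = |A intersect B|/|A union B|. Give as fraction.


A intersect B = []
|A intersect B| = 0
A union B = [2, 3, 4, 5, 12, 13, 16, 17, 29]
|A union B| = 9
Jaccard = 0/9 = 0

0


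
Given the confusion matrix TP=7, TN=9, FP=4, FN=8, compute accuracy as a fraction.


Accuracy = (TP + TN) / (TP + TN + FP + FN)
TP + TN = 7 + 9 = 16
Total = 7 + 9 + 4 + 8 = 28
Accuracy = 16 / 28 = 4/7

4/7


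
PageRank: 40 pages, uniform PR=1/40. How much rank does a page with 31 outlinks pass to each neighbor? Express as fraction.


Initial PR = 1/40 = 1/40
Outlinks = 31
Contribution per link = PR / outlinks
= 1/40 / 31
= 1/1240

1/1240


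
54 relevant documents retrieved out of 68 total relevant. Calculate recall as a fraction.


Recall = retrieved_relevant / total_relevant
= 54 / 68
= 54 / (54 + 14)
= 27/34

27/34


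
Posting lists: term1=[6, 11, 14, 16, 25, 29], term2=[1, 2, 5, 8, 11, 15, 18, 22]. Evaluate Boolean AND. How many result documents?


Boolean AND: find intersection of posting lists
term1 docs: [6, 11, 14, 16, 25, 29]
term2 docs: [1, 2, 5, 8, 11, 15, 18, 22]
Intersection: [11]
|intersection| = 1

1


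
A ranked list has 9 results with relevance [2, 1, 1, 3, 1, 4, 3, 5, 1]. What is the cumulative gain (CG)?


Cumulative Gain = sum of relevance scores
Position 1: rel=2, running sum=2
Position 2: rel=1, running sum=3
Position 3: rel=1, running sum=4
Position 4: rel=3, running sum=7
Position 5: rel=1, running sum=8
Position 6: rel=4, running sum=12
Position 7: rel=3, running sum=15
Position 8: rel=5, running sum=20
Position 9: rel=1, running sum=21
CG = 21

21


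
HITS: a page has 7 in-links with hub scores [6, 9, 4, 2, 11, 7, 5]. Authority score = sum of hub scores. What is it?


Authority = sum of hub scores of in-linkers
In-link 1: hub score = 6
In-link 2: hub score = 9
In-link 3: hub score = 4
In-link 4: hub score = 2
In-link 5: hub score = 11
In-link 6: hub score = 7
In-link 7: hub score = 5
Authority = 6 + 9 + 4 + 2 + 11 + 7 + 5 = 44

44


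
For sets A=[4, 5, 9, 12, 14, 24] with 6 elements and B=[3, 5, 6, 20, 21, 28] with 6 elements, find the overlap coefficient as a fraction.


A intersect B = [5]
|A intersect B| = 1
min(|A|, |B|) = min(6, 6) = 6
Overlap = 1 / 6 = 1/6

1/6


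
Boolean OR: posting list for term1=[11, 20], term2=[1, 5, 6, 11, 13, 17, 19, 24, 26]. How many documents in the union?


Boolean OR: find union of posting lists
term1 docs: [11, 20]
term2 docs: [1, 5, 6, 11, 13, 17, 19, 24, 26]
Union: [1, 5, 6, 11, 13, 17, 19, 20, 24, 26]
|union| = 10

10


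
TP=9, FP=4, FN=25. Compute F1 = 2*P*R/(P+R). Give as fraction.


F1 = 2 * P * R / (P + R)
P = TP/(TP+FP) = 9/13 = 9/13
R = TP/(TP+FN) = 9/34 = 9/34
2 * P * R = 2 * 9/13 * 9/34 = 81/221
P + R = 9/13 + 9/34 = 423/442
F1 = 81/221 / 423/442 = 18/47

18/47


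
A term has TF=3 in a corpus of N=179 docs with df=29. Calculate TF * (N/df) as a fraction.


TF * (N/df)
= 3 * (179/29)
= 3 * 179/29
= 537/29

537/29


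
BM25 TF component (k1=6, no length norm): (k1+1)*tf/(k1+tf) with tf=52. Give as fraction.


BM25 TF component = (k1+1)*tf / (k1+tf)
k1 = 6, tf = 52
Numerator = (6+1)*52 = 364
Denominator = 6 + 52 = 58
= 364/58 = 182/29

182/29


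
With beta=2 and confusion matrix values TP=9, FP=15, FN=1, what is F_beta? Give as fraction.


P = TP/(TP+FP) = 9/24 = 3/8
R = TP/(TP+FN) = 9/10 = 9/10
beta^2 = 2^2 = 4
(1 + beta^2) = 5
Numerator = (1+beta^2)*P*R = 27/16
Denominator = beta^2*P + R = 3/2 + 9/10 = 12/5
F_beta = 45/64

45/64


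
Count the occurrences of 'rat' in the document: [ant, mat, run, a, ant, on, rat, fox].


Document has 8 words
Scanning for 'rat':
Found at positions: [6]
Count = 1

1


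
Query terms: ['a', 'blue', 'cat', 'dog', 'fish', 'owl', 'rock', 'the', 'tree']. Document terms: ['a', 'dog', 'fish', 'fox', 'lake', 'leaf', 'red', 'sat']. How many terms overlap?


Query terms: ['a', 'blue', 'cat', 'dog', 'fish', 'owl', 'rock', 'the', 'tree']
Document terms: ['a', 'dog', 'fish', 'fox', 'lake', 'leaf', 'red', 'sat']
Common terms: ['a', 'dog', 'fish']
Overlap count = 3

3


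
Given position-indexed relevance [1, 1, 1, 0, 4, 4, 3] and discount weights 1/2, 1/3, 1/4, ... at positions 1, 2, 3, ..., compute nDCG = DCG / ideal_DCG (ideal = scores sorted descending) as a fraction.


Position discount weights w_i = 1/(i+1) for i=1..7:
Weights = [1/2, 1/3, 1/4, 1/5, 1/6, 1/7, 1/8]
Actual relevance: [1, 1, 1, 0, 4, 4, 3]
DCG = 1/2 + 1/3 + 1/4 + 0/5 + 4/6 + 4/7 + 3/8 = 151/56
Ideal relevance (sorted desc): [4, 4, 3, 1, 1, 1, 0]
Ideal DCG = 4/2 + 4/3 + 3/4 + 1/5 + 1/6 + 1/7 + 0/8 = 643/140
nDCG = DCG / ideal_DCG = 151/56 / 643/140 = 755/1286

755/1286


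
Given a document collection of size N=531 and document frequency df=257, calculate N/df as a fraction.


IDF ratio = N / df
= 531 / 257
= 531/257

531/257


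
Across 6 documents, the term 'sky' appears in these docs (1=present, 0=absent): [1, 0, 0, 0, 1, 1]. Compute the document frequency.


Checking each document for 'sky':
Doc 1: present
Doc 2: absent
Doc 3: absent
Doc 4: absent
Doc 5: present
Doc 6: present
df = sum of presences = 1 + 0 + 0 + 0 + 1 + 1 = 3

3


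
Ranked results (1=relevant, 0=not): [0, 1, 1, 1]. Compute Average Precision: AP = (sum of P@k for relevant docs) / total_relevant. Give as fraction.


Computing P@k for each relevant position:
Position 1: not relevant
Position 2: relevant, P@2 = 1/2 = 1/2
Position 3: relevant, P@3 = 2/3 = 2/3
Position 4: relevant, P@4 = 3/4 = 3/4
Sum of P@k = 1/2 + 2/3 + 3/4 = 23/12
AP = 23/12 / 3 = 23/36

23/36


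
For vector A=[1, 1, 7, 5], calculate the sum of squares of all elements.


|A|^2 = sum of squared components
A[0]^2 = 1^2 = 1
A[1]^2 = 1^2 = 1
A[2]^2 = 7^2 = 49
A[3]^2 = 5^2 = 25
Sum = 1 + 1 + 49 + 25 = 76

76


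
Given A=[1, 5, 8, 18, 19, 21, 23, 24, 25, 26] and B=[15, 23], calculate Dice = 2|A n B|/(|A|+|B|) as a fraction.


A intersect B = [23]
|A intersect B| = 1
|A| = 10, |B| = 2
Dice = 2*1 / (10+2)
= 2 / 12 = 1/6

1/6


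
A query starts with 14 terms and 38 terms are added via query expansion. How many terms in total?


Original terms: 14
Expansion terms: 38
Total = 14 + 38 = 52

52


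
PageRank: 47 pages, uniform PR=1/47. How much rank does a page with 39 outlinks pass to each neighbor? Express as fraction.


Initial PR = 1/47 = 1/47
Outlinks = 39
Contribution per link = PR / outlinks
= 1/47 / 39
= 1/1833

1/1833


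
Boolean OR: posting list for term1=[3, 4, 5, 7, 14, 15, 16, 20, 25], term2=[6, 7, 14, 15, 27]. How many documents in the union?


Boolean OR: find union of posting lists
term1 docs: [3, 4, 5, 7, 14, 15, 16, 20, 25]
term2 docs: [6, 7, 14, 15, 27]
Union: [3, 4, 5, 6, 7, 14, 15, 16, 20, 25, 27]
|union| = 11

11


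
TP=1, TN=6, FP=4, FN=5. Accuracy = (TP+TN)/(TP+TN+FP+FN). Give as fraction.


Accuracy = (TP + TN) / (TP + TN + FP + FN)
TP + TN = 1 + 6 = 7
Total = 1 + 6 + 4 + 5 = 16
Accuracy = 7 / 16 = 7/16

7/16


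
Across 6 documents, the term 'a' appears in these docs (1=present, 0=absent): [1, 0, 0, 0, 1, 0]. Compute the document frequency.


Checking each document for 'a':
Doc 1: present
Doc 2: absent
Doc 3: absent
Doc 4: absent
Doc 5: present
Doc 6: absent
df = sum of presences = 1 + 0 + 0 + 0 + 1 + 0 = 2

2


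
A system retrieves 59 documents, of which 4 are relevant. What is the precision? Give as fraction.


Precision = relevant_retrieved / total_retrieved
= 4 / 59
= 4 / (4 + 55)
= 4/59

4/59


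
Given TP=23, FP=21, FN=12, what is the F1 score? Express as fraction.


F1 = 2 * P * R / (P + R)
P = TP/(TP+FP) = 23/44 = 23/44
R = TP/(TP+FN) = 23/35 = 23/35
2 * P * R = 2 * 23/44 * 23/35 = 529/770
P + R = 23/44 + 23/35 = 1817/1540
F1 = 529/770 / 1817/1540 = 46/79

46/79


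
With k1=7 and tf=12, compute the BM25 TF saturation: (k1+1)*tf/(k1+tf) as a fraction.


BM25 TF component = (k1+1)*tf / (k1+tf)
k1 = 7, tf = 12
Numerator = (7+1)*12 = 96
Denominator = 7 + 12 = 19
= 96/19 = 96/19

96/19


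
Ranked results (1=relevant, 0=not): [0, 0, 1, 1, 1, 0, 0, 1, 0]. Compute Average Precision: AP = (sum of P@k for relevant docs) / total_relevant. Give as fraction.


Computing P@k for each relevant position:
Position 1: not relevant
Position 2: not relevant
Position 3: relevant, P@3 = 1/3 = 1/3
Position 4: relevant, P@4 = 2/4 = 1/2
Position 5: relevant, P@5 = 3/5 = 3/5
Position 6: not relevant
Position 7: not relevant
Position 8: relevant, P@8 = 4/8 = 1/2
Position 9: not relevant
Sum of P@k = 1/3 + 1/2 + 3/5 + 1/2 = 29/15
AP = 29/15 / 4 = 29/60

29/60


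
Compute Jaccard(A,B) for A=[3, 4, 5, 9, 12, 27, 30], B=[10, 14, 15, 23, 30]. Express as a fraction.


A intersect B = [30]
|A intersect B| = 1
A union B = [3, 4, 5, 9, 10, 12, 14, 15, 23, 27, 30]
|A union B| = 11
Jaccard = 1/11 = 1/11

1/11


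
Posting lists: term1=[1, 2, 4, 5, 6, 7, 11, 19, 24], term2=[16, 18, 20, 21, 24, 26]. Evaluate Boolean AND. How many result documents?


Boolean AND: find intersection of posting lists
term1 docs: [1, 2, 4, 5, 6, 7, 11, 19, 24]
term2 docs: [16, 18, 20, 21, 24, 26]
Intersection: [24]
|intersection| = 1

1


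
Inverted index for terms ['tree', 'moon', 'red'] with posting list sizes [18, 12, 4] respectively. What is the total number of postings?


Summing posting list sizes:
'tree': 18 postings
'moon': 12 postings
'red': 4 postings
Total = 18 + 12 + 4 = 34

34


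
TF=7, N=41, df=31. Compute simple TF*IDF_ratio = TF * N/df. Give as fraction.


TF * (N/df)
= 7 * (41/31)
= 7 * 41/31
= 287/31

287/31


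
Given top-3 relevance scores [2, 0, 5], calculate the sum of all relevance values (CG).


Cumulative Gain = sum of relevance scores
Position 1: rel=2, running sum=2
Position 2: rel=0, running sum=2
Position 3: rel=5, running sum=7
CG = 7

7


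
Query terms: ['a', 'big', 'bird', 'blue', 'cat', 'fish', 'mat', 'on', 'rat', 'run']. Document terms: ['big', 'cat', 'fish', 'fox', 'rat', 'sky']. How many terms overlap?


Query terms: ['a', 'big', 'bird', 'blue', 'cat', 'fish', 'mat', 'on', 'rat', 'run']
Document terms: ['big', 'cat', 'fish', 'fox', 'rat', 'sky']
Common terms: ['big', 'cat', 'fish', 'rat']
Overlap count = 4

4


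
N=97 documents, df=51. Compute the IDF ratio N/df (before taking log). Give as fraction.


IDF ratio = N / df
= 97 / 51
= 97/51

97/51


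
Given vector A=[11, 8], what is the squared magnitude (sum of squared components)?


|A|^2 = sum of squared components
A[0]^2 = 11^2 = 121
A[1]^2 = 8^2 = 64
Sum = 121 + 64 = 185

185


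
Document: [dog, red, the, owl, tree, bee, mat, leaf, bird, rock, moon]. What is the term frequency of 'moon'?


Document has 11 words
Scanning for 'moon':
Found at positions: [10]
Count = 1

1


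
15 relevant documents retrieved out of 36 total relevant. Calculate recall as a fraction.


Recall = retrieved_relevant / total_relevant
= 15 / 36
= 15 / (15 + 21)
= 5/12

5/12


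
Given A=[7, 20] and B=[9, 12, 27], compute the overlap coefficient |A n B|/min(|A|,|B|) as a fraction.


A intersect B = []
|A intersect B| = 0
min(|A|, |B|) = min(2, 3) = 2
Overlap = 0 / 2 = 0

0


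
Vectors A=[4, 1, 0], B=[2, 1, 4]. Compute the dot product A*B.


Dot product = sum of element-wise products
A[0]*B[0] = 4*2 = 8
A[1]*B[1] = 1*1 = 1
A[2]*B[2] = 0*4 = 0
Sum = 8 + 1 + 0 = 9

9


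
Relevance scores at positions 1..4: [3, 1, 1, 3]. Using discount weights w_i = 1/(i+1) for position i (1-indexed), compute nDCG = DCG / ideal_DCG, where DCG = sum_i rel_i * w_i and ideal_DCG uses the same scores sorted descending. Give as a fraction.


Position discount weights w_i = 1/(i+1) for i=1..4:
Weights = [1/2, 1/3, 1/4, 1/5]
Actual relevance: [3, 1, 1, 3]
DCG = 3/2 + 1/3 + 1/4 + 3/5 = 161/60
Ideal relevance (sorted desc): [3, 3, 1, 1]
Ideal DCG = 3/2 + 3/3 + 1/4 + 1/5 = 59/20
nDCG = DCG / ideal_DCG = 161/60 / 59/20 = 161/177

161/177


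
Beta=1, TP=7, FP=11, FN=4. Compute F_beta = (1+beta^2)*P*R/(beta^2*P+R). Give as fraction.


P = TP/(TP+FP) = 7/18 = 7/18
R = TP/(TP+FN) = 7/11 = 7/11
beta^2 = 1^2 = 1
(1 + beta^2) = 2
Numerator = (1+beta^2)*P*R = 49/99
Denominator = beta^2*P + R = 7/18 + 7/11 = 203/198
F_beta = 14/29

14/29


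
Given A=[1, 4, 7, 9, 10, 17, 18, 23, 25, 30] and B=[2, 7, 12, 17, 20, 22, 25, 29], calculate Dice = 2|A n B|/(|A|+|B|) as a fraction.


A intersect B = [7, 17, 25]
|A intersect B| = 3
|A| = 10, |B| = 8
Dice = 2*3 / (10+8)
= 6 / 18 = 1/3

1/3


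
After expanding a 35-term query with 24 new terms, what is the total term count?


Original terms: 35
Expansion terms: 24
Total = 35 + 24 = 59

59


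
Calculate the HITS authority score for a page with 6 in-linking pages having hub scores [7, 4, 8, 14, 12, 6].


Authority = sum of hub scores of in-linkers
In-link 1: hub score = 7
In-link 2: hub score = 4
In-link 3: hub score = 8
In-link 4: hub score = 14
In-link 5: hub score = 12
In-link 6: hub score = 6
Authority = 7 + 4 + 8 + 14 + 12 + 6 = 51

51


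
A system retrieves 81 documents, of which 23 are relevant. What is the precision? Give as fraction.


Precision = relevant_retrieved / total_retrieved
= 23 / 81
= 23 / (23 + 58)
= 23/81

23/81


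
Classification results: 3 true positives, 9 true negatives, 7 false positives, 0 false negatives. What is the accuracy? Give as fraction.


Accuracy = (TP + TN) / (TP + TN + FP + FN)
TP + TN = 3 + 9 = 12
Total = 3 + 9 + 7 + 0 = 19
Accuracy = 12 / 19 = 12/19

12/19


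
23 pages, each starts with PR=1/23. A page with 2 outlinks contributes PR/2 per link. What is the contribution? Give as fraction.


Initial PR = 1/23 = 1/23
Outlinks = 2
Contribution per link = PR / outlinks
= 1/23 / 2
= 1/46

1/46


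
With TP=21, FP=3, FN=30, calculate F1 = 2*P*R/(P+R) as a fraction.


F1 = 2 * P * R / (P + R)
P = TP/(TP+FP) = 21/24 = 7/8
R = TP/(TP+FN) = 21/51 = 7/17
2 * P * R = 2 * 7/8 * 7/17 = 49/68
P + R = 7/8 + 7/17 = 175/136
F1 = 49/68 / 175/136 = 14/25

14/25


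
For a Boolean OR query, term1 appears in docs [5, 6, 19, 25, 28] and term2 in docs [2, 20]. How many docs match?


Boolean OR: find union of posting lists
term1 docs: [5, 6, 19, 25, 28]
term2 docs: [2, 20]
Union: [2, 5, 6, 19, 20, 25, 28]
|union| = 7

7


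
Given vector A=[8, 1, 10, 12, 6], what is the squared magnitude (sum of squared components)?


|A|^2 = sum of squared components
A[0]^2 = 8^2 = 64
A[1]^2 = 1^2 = 1
A[2]^2 = 10^2 = 100
A[3]^2 = 12^2 = 144
A[4]^2 = 6^2 = 36
Sum = 64 + 1 + 100 + 144 + 36 = 345

345


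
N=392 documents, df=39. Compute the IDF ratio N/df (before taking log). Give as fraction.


IDF ratio = N / df
= 392 / 39
= 392/39

392/39


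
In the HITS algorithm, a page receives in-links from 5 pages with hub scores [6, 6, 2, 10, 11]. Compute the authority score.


Authority = sum of hub scores of in-linkers
In-link 1: hub score = 6
In-link 2: hub score = 6
In-link 3: hub score = 2
In-link 4: hub score = 10
In-link 5: hub score = 11
Authority = 6 + 6 + 2 + 10 + 11 = 35

35


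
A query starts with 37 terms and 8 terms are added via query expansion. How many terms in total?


Original terms: 37
Expansion terms: 8
Total = 37 + 8 = 45

45


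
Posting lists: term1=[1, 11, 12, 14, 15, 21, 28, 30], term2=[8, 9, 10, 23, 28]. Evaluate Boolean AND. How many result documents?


Boolean AND: find intersection of posting lists
term1 docs: [1, 11, 12, 14, 15, 21, 28, 30]
term2 docs: [8, 9, 10, 23, 28]
Intersection: [28]
|intersection| = 1

1


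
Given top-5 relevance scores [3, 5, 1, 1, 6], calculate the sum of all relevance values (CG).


Cumulative Gain = sum of relevance scores
Position 1: rel=3, running sum=3
Position 2: rel=5, running sum=8
Position 3: rel=1, running sum=9
Position 4: rel=1, running sum=10
Position 5: rel=6, running sum=16
CG = 16

16
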